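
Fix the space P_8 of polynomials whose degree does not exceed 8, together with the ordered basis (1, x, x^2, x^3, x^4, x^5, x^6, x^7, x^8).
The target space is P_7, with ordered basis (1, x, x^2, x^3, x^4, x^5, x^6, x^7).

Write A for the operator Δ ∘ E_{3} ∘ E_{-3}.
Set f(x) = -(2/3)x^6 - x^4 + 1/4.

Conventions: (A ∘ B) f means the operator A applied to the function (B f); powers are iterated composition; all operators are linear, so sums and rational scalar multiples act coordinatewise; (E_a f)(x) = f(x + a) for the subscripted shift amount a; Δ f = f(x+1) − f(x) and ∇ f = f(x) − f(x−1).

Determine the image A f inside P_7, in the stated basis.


g(x) = -4x^5 - 10x^4 - (52/3)x^3 - 16x^2 - 8x - 5/3

E_{-3} f = -(2/3)x^6 + 12x^5 - 91x^4 + 372x^3 - 864x^2 + 1080x - 2267/4
E_{3} E_{-3} f = -(2/3)x^6 - x^4 + 1/4
Δ E_{3} E_{-3} f = -4x^5 - 10x^4 - (52/3)x^3 - 16x^2 - 8x - 5/3


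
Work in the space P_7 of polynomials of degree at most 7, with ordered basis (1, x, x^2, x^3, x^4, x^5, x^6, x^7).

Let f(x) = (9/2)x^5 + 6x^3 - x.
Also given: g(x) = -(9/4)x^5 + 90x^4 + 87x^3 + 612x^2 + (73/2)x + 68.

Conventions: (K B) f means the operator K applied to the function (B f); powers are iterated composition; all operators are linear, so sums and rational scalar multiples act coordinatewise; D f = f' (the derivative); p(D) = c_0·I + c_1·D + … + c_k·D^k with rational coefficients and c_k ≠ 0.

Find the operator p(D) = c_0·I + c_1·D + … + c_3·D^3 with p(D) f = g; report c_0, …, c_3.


D^0 f = (9/2)x^5 + 6x^3 - x
D^1 f = (45/2)x^4 + 18x^2 - 1
D^2 f = 90x^3 + 36x
D^3 f = 270x^2 + 36
matching coefficients of g against c_0 f + c_1 Df + … from the top degree down determines the c_i
solution: c_0 = -1/2, c_1 = 4, c_2 = 1, c_3 = 2

p(D) = -(1/2)·I + 4·D + D^2 + 2·D^3, i.e. c_0 = -1/2, c_1 = 4, c_2 = 1, c_3 = 2


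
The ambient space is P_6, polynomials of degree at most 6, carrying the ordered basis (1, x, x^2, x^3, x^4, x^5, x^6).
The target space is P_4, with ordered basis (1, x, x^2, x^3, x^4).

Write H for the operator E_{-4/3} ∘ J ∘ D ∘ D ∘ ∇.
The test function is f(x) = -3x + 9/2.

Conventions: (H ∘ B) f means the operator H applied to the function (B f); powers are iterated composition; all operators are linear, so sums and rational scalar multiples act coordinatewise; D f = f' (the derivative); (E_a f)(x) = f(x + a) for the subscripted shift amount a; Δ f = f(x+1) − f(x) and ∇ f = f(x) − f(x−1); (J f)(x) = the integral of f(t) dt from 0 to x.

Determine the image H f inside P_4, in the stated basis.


∇ f = -3
D ∇ f = 0
D D ∇ f = 0
J D D ∇ f = 0
E_{-4/3} J D D ∇ f = 0

the result is g(x) = 0


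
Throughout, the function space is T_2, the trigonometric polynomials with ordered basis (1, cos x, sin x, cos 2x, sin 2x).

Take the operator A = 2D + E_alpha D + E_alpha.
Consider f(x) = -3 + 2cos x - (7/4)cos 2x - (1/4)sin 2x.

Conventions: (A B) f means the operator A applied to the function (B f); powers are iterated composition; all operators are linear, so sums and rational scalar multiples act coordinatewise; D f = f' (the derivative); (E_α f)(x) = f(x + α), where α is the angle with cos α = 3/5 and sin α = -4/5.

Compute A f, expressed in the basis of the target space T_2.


the image equals g(x) = -3 + (14/5)cos x - (18/5)sin x - (349/100)cos 2x + (393/100)sin 2x

D f = -2sin x - (1/2)cos 2x + (7/2)sin 2x
(2D) f = -4sin x - cos 2x + 7sin 2x
D f = -2sin x - (1/2)cos 2x + (7/2)sin 2x
E_alpha D f = (8/5)cos x - (6/5)sin x - (161/50)cos 2x - (73/50)sin 2x
E_alpha f = -3 + (6/5)cos x + (8/5)sin x + (73/100)cos 2x - (161/100)sin 2x
(2D + E_alpha D + E_alpha) f = -3 + (14/5)cos x - (18/5)sin x - (349/100)cos 2x + (393/100)sin 2x


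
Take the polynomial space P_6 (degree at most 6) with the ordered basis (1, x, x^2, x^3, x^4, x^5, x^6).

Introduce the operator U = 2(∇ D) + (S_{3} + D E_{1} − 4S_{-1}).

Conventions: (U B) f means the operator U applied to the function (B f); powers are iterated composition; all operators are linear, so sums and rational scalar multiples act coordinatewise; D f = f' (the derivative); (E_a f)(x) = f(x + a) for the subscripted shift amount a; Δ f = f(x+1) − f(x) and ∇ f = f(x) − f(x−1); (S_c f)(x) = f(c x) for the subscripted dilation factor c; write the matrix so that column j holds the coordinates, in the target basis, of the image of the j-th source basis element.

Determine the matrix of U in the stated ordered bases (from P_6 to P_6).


the matrix is [[-3, 1, 6, -3, 12, -5, 18]; [0, 7, 2, 18, -12, 60, -30]; [0, 0, 5, 3, 36, -30, 180]; [0, 0, 0, 31, 4, 60, -60]; [0, 0, 0, 0, 77, 5, 90]; [0, 0, 0, 0, 0, 247, 6]; [0, 0, 0, 0, 0, 0, 725]] (rows listed top to bottom)

image of 1: -3
image of x: 7x + 1
image of x^2: 5x^2 + 2x + 6
image of x^3: 31x^3 + 3x^2 + 18x - 3
image of x^4: 77x^4 + 4x^3 + 36x^2 - 12x + 12
image of x^5: 247x^5 + 5x^4 + 60x^3 - 30x^2 + 60x - 5
image of x^6: 725x^6 + 6x^5 + 90x^4 - 60x^3 + 180x^2 - 30x + 18
each image's coordinates form column j of the matrix


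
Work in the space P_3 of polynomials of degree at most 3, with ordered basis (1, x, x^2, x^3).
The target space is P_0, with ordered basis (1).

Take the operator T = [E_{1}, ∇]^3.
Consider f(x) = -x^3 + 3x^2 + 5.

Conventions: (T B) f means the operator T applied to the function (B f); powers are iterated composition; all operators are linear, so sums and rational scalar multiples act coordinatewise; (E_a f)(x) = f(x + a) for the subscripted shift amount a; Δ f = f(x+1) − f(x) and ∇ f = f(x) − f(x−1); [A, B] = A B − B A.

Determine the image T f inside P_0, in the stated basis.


∇ f = -3x^2 + 9x - 4
E_{1} ∇ f = -3x^2 + 3x + 2
E_{1} f = -x^3 + 3x + 7
∇ E_{1} f = -3x^2 + 3x + 2
[E_{1}, ∇] f = 0
∇ [E_{1}, ∇] f = 0
E_{1} ∇ [E_{1}, ∇] f = 0
E_{1} [E_{1}, ∇] f = 0
∇ E_{1} [E_{1}, ∇] f = 0
[E_{1}, ∇] [E_{1}, ∇] f = 0
∇ [E_{1}, ∇] [E_{1}, ∇] f = 0
E_{1} ∇ [E_{1}, ∇] [E_{1}, ∇] f = 0
E_{1} [E_{1}, ∇] [E_{1}, ∇] f = 0
∇ E_{1} [E_{1}, ∇] [E_{1}, ∇] f = 0
[E_{1}, ∇] [E_{1}, ∇] [E_{1}, ∇] f = 0

g(x) = 0


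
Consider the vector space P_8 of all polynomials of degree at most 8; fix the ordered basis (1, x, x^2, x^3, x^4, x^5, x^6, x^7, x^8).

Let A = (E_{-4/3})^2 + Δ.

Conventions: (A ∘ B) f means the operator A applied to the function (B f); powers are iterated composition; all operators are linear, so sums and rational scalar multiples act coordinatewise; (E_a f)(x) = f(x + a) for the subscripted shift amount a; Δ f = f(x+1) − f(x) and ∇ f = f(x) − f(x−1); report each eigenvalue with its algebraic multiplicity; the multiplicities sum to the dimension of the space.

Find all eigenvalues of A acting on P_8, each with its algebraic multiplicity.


λ = 1 (multiplicity 9)

image of 1: 1
image of x: x - 5/3
image of x^2: x^2 - (10/3)x + 73/9
image of x^3: x^3 - 5x^2 + (73/3)x - 485/27
image of x^4: x^4 - (20/3)x^3 + (146/3)x^2 - (1940/27)x + 4177/81
image of x^5: x^5 - (25/3)x^4 + (730/9)x^3 - (4850/27)x^2 + (20885/81)x - 32525/243
image of x^6: x^6 - 10x^5 + (365/3)x^4 - (9700/27)x^3 + (20885/27)x^2 - (65050/81)x + 262873/729
image of x^7: x^7 - (35/3)x^6 + (511/3)x^5 - (16975/27)x^4 + (146195/81)x^3 - (227675/81)x^2 + (1840111/729)x - 2094965/2187
image of x^8: x^8 - (40/3)x^7 + (2044/9)x^6 - (27160/27)x^5 + (292390/81)x^4 - (1821400/243)x^3 + (7360444/729)x^2 - (16759720/2187)x + 16783777/6561
the matrix is upper triangular; its diagonal is (1, 1, 1, 1, 1, 1, 1, 1, 1)
for a triangular matrix the eigenvalues are the diagonal entries, with algebraic multiplicity their repetition count


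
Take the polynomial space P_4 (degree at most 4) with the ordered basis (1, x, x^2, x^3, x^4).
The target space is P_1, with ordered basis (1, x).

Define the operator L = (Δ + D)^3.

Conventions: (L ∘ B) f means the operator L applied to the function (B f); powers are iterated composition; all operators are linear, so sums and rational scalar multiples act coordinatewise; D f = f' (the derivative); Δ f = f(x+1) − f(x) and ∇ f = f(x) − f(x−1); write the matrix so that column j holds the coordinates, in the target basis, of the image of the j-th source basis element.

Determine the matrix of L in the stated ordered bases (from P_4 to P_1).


the matrix is [[0, 0, 0, 48, 144]; [0, 0, 0, 0, 192]] (rows listed top to bottom)

image of 1: 0
image of x: 0
image of x^2: 0
image of x^3: 48
image of x^4: 192x + 144
each image's coordinates form column j of the matrix


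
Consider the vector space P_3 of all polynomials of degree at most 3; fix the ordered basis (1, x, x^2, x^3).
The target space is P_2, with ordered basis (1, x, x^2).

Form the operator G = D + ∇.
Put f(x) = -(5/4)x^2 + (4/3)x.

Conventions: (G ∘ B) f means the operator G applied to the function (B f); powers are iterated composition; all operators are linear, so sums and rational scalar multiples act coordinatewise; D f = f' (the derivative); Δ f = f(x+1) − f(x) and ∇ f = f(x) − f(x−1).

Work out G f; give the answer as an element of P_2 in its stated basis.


D f = -(5/2)x + 4/3
∇ f = -(5/2)x + 31/12
(D + ∇) f = -5x + 47/12

the image equals g(x) = -5x + 47/12


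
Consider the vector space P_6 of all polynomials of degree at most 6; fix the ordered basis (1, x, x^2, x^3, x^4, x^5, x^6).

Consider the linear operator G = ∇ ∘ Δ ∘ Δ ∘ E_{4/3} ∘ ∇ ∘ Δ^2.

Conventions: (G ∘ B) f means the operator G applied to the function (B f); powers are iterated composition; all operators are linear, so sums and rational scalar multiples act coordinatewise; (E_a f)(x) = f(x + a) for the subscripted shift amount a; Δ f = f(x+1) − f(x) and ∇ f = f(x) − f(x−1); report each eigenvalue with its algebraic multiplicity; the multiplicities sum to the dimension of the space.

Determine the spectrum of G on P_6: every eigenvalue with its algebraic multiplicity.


λ = 0 (multiplicity 7)

image of 1: 0
image of x: 0
image of x^2: 0
image of x^3: 0
image of x^4: 0
image of x^5: 0
image of x^6: 720
the matrix is upper triangular; its diagonal is (0, 0, 0, 0, 0, 0, 0)
for a triangular matrix the eigenvalues are the diagonal entries, with algebraic multiplicity their repetition count


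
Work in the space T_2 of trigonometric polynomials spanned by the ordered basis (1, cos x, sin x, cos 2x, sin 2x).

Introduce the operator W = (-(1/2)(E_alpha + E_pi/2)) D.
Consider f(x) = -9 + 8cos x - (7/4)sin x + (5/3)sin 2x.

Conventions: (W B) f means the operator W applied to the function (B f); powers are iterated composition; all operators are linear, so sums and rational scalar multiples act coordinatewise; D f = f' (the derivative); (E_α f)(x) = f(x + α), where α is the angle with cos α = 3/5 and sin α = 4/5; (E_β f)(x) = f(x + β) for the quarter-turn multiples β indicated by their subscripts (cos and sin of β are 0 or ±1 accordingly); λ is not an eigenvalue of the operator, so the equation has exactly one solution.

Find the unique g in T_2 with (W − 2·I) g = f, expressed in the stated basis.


write g with unknown coordinates in the stated basis and equate coefficients in (W − 2·I) g = f
solving from the highest basis element down gives g = 9/2 - (373/52)cos x - (19/52)sin x - (40/51)cos 2x - (65/102)sin 2x
check: W g = -(165/26)cos x - (129/52)sin x - (80/51)cos 2x + (20/51)sin 2x
so W g − 2·g = -9 + 8cos x - (7/4)sin x + (5/3)sin 2x = f ✓

g(x) = 9/2 - (373/52)cos x - (19/52)sin x - (40/51)cos 2x - (65/102)sin 2x


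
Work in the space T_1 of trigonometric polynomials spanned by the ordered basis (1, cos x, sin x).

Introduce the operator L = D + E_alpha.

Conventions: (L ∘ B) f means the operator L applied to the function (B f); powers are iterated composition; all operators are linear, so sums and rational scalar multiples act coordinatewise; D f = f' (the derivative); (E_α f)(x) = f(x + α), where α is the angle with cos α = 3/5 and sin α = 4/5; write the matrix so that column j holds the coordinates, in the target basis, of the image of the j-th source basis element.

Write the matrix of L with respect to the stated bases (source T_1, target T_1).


image of 1: 1
image of cos x: (3/5)cos x - (9/5)sin x
image of sin x: (9/5)cos x + (3/5)sin x
each image's coordinates form column j of the matrix

the matrix is [[1, 0, 0]; [0, 3/5, 9/5]; [0, -9/5, 3/5]] (rows listed top to bottom)


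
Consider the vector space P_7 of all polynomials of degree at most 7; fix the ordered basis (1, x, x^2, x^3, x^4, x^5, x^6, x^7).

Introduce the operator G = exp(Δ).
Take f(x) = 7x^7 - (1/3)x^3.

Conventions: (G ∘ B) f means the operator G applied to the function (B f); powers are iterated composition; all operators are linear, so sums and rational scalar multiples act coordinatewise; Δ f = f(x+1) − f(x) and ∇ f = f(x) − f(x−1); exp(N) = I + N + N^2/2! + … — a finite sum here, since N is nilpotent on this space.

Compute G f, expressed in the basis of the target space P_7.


g(x) = 7x^7 + 49x^6 + 294x^5 + 1225x^4 + (11024/3)x^3 + 7643x^2 + 9945x + 18412/3

order-1 term: 49x^6 + 147x^5 + 245x^4 + 245x^3 + 146x^2 + 48x + 20/3
order-2 term: 147x^5 + 735x^4 + 1715x^3 + 2205x^2 + 1518x + 440
order-3 term: 245x^4 + 1470x^3 + 3675x^2 + 4410x + 6320/3
order-4 term: 245x^3 + 1470x^2 + 3185x + 2450
order-5 term: 147x^2 + 735x + 980
order-6 term: 49x + 147
order-7 term: 7
the series for exp(Δ) f terminates at order 7
exp(Δ) f = 7x^7 + 49x^6 + 294x^5 + 1225x^4 + (11024/3)x^3 + 7643x^2 + 9945x + 18412/3


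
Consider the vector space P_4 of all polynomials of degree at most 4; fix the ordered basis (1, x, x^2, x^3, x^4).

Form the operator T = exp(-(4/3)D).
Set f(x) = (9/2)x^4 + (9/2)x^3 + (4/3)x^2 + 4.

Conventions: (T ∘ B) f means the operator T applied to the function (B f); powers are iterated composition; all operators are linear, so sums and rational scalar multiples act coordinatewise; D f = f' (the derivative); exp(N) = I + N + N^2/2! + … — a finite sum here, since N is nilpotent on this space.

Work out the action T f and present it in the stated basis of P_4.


order-1 term: -24x^3 - 18x^2 - (32/9)x
order-2 term: 48x^2 + 24x + 64/27
order-3 term: -(128/3)x - 32/3
order-4 term: 128/9
the series for exp(-(4/3)D) f terminates at order 4
exp(-(4/3)D) f = (9/2)x^4 - (39/2)x^3 + (94/3)x^2 - (200/9)x + 268/27

the result is g(x) = (9/2)x^4 - (39/2)x^3 + (94/3)x^2 - (200/9)x + 268/27


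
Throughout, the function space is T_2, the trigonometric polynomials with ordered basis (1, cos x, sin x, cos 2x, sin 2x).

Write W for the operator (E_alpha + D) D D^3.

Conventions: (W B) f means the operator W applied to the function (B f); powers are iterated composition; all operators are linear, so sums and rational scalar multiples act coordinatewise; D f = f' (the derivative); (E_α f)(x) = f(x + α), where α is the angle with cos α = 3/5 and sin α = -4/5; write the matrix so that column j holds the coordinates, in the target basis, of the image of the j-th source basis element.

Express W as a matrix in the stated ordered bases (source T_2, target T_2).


the matrix is [[0, 0, 0, 0, 0]; [0, 3/5, 1/5, 0, 0]; [0, -1/5, 3/5, 0, 0]; [0, 0, 0, -112/25, 416/25]; [0, 0, 0, -416/25, -112/25]] (rows listed top to bottom)

image of 1: 0
image of cos x: (3/5)cos x - (1/5)sin x
image of sin x: (1/5)cos x + (3/5)sin x
image of cos 2x: -(112/25)cos 2x - (416/25)sin 2x
image of sin 2x: (416/25)cos 2x - (112/25)sin 2x
each image's coordinates form column j of the matrix


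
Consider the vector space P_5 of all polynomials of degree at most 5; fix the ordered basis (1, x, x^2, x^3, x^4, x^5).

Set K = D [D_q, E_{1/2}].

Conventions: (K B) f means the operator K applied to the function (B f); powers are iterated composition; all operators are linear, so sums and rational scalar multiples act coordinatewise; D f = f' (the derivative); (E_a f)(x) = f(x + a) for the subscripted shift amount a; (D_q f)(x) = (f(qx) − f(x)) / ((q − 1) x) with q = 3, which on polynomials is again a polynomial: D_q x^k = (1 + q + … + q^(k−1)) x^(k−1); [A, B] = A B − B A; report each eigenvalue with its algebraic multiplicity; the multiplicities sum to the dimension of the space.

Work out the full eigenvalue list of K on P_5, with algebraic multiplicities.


image of 1: 0
image of x: 0
image of x^2: 0
image of x^3: -7
image of x^4: -68x - 24
image of x^5: -426x^2 - 298x - 111/2
the matrix is upper triangular; its diagonal is (0, 0, 0, 0, 0, 0)
for a triangular matrix the eigenvalues are the diagonal entries, with algebraic multiplicity their repetition count

λ = 0 (multiplicity 6)


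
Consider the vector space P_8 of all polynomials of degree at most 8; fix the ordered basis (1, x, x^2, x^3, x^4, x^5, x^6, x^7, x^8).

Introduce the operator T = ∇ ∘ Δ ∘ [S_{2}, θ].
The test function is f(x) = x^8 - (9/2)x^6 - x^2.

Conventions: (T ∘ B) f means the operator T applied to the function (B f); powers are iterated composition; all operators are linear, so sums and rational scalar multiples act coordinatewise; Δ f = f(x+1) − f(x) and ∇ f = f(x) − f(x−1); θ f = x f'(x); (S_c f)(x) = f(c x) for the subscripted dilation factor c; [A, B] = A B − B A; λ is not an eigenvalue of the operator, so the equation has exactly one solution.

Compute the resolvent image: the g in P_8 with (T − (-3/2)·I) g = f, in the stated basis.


the result is g(x) = (2/3)x^8 - 3x^6 - (2/3)x^2

write g with unknown coordinates in the stated basis and equate coefficients in (T − (-3/2)·I) g = f
solving from the highest basis element down gives g = (2/3)x^8 - 3x^6 - (2/3)x^2
check: T g = 0
so T g − (-3/2)·g = x^8 - (9/2)x^6 - x^2 = f ✓


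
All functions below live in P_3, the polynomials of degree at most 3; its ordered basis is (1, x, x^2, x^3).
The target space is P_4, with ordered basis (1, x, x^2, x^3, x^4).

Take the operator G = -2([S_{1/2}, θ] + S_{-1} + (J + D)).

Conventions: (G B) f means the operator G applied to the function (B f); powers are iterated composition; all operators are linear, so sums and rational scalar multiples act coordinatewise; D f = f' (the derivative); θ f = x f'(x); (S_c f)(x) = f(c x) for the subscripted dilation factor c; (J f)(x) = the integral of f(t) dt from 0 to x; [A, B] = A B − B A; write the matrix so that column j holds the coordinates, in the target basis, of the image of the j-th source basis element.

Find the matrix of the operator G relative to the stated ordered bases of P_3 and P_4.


image of 1: -2x - 2
image of x: -x^2 + 2x - 2
image of x^2: -(2/3)x^3 - 2x^2 - 4x
image of x^3: -(1/2)x^4 + 2x^3 - 6x^2
each image's coordinates form column j of the matrix

the matrix is [[-2, -2, 0, 0]; [-2, 2, -4, 0]; [0, -1, -2, -6]; [0, 0, -2/3, 2]; [0, 0, 0, -1/2]] (rows listed top to bottom)


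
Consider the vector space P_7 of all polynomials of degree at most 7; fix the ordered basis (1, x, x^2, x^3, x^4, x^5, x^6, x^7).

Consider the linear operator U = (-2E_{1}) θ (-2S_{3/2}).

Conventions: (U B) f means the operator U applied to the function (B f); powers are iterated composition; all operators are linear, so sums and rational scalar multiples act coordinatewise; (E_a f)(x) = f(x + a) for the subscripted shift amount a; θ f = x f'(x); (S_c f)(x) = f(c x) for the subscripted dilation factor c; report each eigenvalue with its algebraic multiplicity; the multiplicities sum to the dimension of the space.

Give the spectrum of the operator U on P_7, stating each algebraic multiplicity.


λ = 0 (multiplicity 1), λ = 6 (multiplicity 1), λ = 18 (multiplicity 1), λ = 81/2 (multiplicity 1), λ = 81 (multiplicity 1), λ = 1215/8 (multiplicity 1), λ = 2187/8 (multiplicity 1), λ = 15309/32 (multiplicity 1)

image of 1: 0
image of x: 6x + 6
image of x^2: 18x^2 + 36x + 18
image of x^3: (81/2)x^3 + (243/2)x^2 + (243/2)x + 81/2
image of x^4: 81x^4 + 324x^3 + 486x^2 + 324x + 81
image of x^5: (1215/8)x^5 + (6075/8)x^4 + (6075/4)x^3 + (6075/4)x^2 + (6075/8)x + 1215/8
image of x^6: (2187/8)x^6 + (6561/4)x^5 + (32805/8)x^4 + (10935/2)x^3 + (32805/8)x^2 + (6561/4)x + 2187/8
image of x^7: (15309/32)x^7 + (107163/32)x^6 + (321489/32)x^5 + (535815/32)x^4 + (535815/32)x^3 + (321489/32)x^2 + (107163/32)x + 15309/32
the matrix is upper triangular; its diagonal is (0, 6, 18, 81/2, 81, 1215/8, 2187/8, 15309/32)
for a triangular matrix the eigenvalues are the diagonal entries, with algebraic multiplicity their repetition count


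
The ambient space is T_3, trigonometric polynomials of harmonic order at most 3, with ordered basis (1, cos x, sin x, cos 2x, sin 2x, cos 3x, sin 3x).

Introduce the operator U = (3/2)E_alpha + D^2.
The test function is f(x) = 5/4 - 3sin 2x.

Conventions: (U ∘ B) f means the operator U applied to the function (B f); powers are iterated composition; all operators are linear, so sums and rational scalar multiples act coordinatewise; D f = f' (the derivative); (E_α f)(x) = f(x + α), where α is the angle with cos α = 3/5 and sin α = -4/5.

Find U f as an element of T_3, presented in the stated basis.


g(x) = 15/8 + (108/25)cos 2x + (663/50)sin 2x

E_alpha f = 5/4 + (72/25)cos 2x + (21/25)sin 2x
((3/2)E_alpha) f = 15/8 + (108/25)cos 2x + (63/50)sin 2x
D f = -6cos 2x
D D f = 12sin 2x
((3/2)E_alpha + D^2) f = 15/8 + (108/25)cos 2x + (663/50)sin 2x


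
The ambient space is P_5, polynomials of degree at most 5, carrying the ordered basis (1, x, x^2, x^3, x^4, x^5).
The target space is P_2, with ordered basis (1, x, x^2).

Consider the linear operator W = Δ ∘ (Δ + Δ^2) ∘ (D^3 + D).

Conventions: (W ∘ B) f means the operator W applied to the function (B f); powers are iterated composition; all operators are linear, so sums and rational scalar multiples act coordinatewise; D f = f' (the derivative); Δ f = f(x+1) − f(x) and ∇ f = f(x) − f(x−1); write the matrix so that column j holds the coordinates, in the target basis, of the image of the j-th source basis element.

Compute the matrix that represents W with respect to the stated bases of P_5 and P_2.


image of 1: 0
image of x: 0
image of x^2: 0
image of x^3: 6
image of x^4: 24x + 48
image of x^5: 60x^2 + 240x + 370
each image's coordinates form column j of the matrix

the matrix is [[0, 0, 0, 6, 48, 370]; [0, 0, 0, 0, 24, 240]; [0, 0, 0, 0, 0, 60]] (rows listed top to bottom)


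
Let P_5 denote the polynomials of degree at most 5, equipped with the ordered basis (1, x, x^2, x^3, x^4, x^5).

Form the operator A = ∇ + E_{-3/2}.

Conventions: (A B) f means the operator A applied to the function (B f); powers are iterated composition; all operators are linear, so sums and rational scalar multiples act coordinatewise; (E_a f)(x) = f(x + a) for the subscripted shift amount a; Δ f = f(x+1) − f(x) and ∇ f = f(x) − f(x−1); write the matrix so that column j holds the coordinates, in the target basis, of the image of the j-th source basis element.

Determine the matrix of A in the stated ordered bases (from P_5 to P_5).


image of 1: 1
image of x: x - 1/2
image of x^2: x^2 - x + 5/4
image of x^3: x^3 - (3/2)x^2 + (15/4)x - 19/8
image of x^4: x^4 - 2x^3 + (15/2)x^2 - (19/2)x + 65/16
image of x^5: x^5 - (5/2)x^4 + (25/2)x^3 - (95/4)x^2 + (325/16)x - 211/32
each image's coordinates form column j of the matrix

the matrix is [[1, -1/2, 5/4, -19/8, 65/16, -211/32]; [0, 1, -1, 15/4, -19/2, 325/16]; [0, 0, 1, -3/2, 15/2, -95/4]; [0, 0, 0, 1, -2, 25/2]; [0, 0, 0, 0, 1, -5/2]; [0, 0, 0, 0, 0, 1]] (rows listed top to bottom)


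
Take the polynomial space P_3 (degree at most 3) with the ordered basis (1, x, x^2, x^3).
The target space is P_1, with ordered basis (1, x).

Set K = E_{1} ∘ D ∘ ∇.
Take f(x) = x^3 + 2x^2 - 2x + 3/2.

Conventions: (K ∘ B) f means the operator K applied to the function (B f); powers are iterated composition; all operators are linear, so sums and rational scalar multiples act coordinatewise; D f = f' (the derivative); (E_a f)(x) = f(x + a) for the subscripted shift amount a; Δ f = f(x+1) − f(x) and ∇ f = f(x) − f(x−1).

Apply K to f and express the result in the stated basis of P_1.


g(x) = 6x + 7

∇ f = 3x^2 + x - 3
D ∇ f = 6x + 1
E_{1} D ∇ f = 6x + 7


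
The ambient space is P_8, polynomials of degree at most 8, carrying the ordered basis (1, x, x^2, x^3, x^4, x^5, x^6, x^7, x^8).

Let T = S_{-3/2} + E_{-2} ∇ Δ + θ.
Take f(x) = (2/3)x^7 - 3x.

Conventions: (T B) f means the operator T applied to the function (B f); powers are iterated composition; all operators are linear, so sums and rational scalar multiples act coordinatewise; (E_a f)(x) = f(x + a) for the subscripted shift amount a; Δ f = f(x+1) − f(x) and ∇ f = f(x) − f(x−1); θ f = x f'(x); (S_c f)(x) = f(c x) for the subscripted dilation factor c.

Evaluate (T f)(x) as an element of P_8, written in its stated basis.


g(x) = -(1291/192)x^7 + 28x^5 - 280x^4 + (3500/3)x^3 - 2520x^2 + (16865/6)x - 1288

S_{-3/2} f = -(729/64)x^7 + (9/2)x
Δ f = (14/3)x^6 + 14x^5 + (70/3)x^4 + (70/3)x^3 + 14x^2 + (14/3)x - 7/3
∇ Δ f = 28x^5 + (140/3)x^3 + (28/3)x
E_{-2} ∇ Δ f = 28x^5 - 280x^4 + (3500/3)x^3 - 2520x^2 + (8428/3)x - 1288
θ f = (14/3)x^7 - 3x
(S_{-3/2} + E_{-2} ∇ Δ + θ) f = -(1291/192)x^7 + 28x^5 - 280x^4 + (3500/3)x^3 - 2520x^2 + (16865/6)x - 1288


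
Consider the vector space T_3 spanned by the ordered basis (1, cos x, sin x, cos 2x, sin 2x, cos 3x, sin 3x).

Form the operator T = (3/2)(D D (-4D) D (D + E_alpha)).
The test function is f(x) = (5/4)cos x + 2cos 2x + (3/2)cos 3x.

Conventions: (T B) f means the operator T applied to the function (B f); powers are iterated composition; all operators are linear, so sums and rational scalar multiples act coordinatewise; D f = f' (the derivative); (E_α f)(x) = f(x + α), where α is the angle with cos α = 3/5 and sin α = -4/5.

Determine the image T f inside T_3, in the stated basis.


D f = -(5/4)sin x - 4sin 2x - (9/2)sin 3x
E_alpha f = (3/4)cos x + sin x - (14/25)cos 2x + (48/25)sin 2x - (351/250)cos 3x + (66/125)sin 3x
(D + E_alpha) f = (3/4)cos x - (1/4)sin x - (14/25)cos 2x - (52/25)sin 2x - (351/250)cos 3x - (993/250)sin 3x
D (D + E_alpha) f = -(1/4)cos x - (3/4)sin x - (104/25)cos 2x + (28/25)sin 2x - (2979/250)cos 3x + (1053/250)sin 3x
D (D (D + E_alpha)) f = -(3/4)cos x + (1/4)sin x + (56/25)cos 2x + (208/25)sin 2x + (3159/250)cos 3x + (8937/250)sin 3x
(-4D) (D (D + E_alpha)) f = 3cos x - sin x - (224/25)cos 2x - (832/25)sin 2x - (6318/125)cos 3x - (17874/125)sin 3x
D (-4D) (D (D + E_alpha)) f = -cos x - 3sin x - (1664/25)cos 2x + (448/25)sin 2x - (53622/125)cos 3x + (18954/125)sin 3x
D D (-4D) (D (D + E_alpha)) f = -3cos x + sin x + (896/25)cos 2x + (3328/25)sin 2x + (56862/125)cos 3x + (160866/125)sin 3x
((3/2)(D D (-4D) D (D + E_alpha))) f = -(9/2)cos x + (3/2)sin x + (1344/25)cos 2x + (4992/25)sin 2x + (85293/125)cos 3x + (241299/125)sin 3x

the image equals g(x) = -(9/2)cos x + (3/2)sin x + (1344/25)cos 2x + (4992/25)sin 2x + (85293/125)cos 3x + (241299/125)sin 3x


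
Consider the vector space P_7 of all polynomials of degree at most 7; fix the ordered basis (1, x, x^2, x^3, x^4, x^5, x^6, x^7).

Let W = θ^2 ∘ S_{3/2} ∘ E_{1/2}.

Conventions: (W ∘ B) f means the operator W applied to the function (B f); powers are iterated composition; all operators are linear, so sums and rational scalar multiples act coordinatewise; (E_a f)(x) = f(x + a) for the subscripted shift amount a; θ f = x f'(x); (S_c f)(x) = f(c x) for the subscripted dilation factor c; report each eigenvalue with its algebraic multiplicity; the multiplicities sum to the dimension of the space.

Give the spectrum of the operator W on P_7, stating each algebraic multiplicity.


λ = 0 (multiplicity 1), λ = 3/2 (multiplicity 1), λ = 9 (multiplicity 1), λ = 243/8 (multiplicity 1), λ = 81 (multiplicity 1), λ = 6075/32 (multiplicity 1), λ = 6561/16 (multiplicity 1), λ = 107163/128 (multiplicity 1)

image of 1: 0
image of x: (3/2)x
image of x^2: 9x^2 + (3/2)x
image of x^3: (243/8)x^3 + (27/2)x^2 + (9/8)x
image of x^4: 81x^4 + (243/4)x^3 + (27/2)x^2 + (3/4)x
image of x^5: (6075/32)x^5 + (405/2)x^4 + (1215/16)x^3 + (45/4)x^2 + (15/32)x
image of x^6: (6561/16)x^6 + (18225/32)x^5 + (1215/4)x^4 + (1215/16)x^3 + (135/16)x^2 + (9/32)x
image of x^7: (107163/128)x^7 + (45927/32)x^6 + (127575/128)x^5 + (2835/8)x^4 + (8505/128)x^3 + (189/32)x^2 + (21/128)x
the matrix is upper triangular; its diagonal is (0, 3/2, 9, 243/8, 81, 6075/32, 6561/16, 107163/128)
for a triangular matrix the eigenvalues are the diagonal entries, with algebraic multiplicity their repetition count


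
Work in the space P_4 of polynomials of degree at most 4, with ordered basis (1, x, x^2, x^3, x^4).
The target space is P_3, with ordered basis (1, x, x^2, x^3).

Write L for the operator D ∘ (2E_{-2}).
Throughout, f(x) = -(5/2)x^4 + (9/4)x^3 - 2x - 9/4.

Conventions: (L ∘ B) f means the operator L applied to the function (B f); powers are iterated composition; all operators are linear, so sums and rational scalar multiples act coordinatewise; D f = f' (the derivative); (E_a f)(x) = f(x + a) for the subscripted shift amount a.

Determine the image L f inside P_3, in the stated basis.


E_{-2} f = -(5/2)x^4 + (89/4)x^3 - (147/2)x^2 + 105x - 225/4
(2E_{-2}) f = -5x^4 + (89/2)x^3 - 147x^2 + 210x - 225/2
D (2E_{-2}) f = -20x^3 + (267/2)x^2 - 294x + 210

the image equals g(x) = -20x^3 + (267/2)x^2 - 294x + 210


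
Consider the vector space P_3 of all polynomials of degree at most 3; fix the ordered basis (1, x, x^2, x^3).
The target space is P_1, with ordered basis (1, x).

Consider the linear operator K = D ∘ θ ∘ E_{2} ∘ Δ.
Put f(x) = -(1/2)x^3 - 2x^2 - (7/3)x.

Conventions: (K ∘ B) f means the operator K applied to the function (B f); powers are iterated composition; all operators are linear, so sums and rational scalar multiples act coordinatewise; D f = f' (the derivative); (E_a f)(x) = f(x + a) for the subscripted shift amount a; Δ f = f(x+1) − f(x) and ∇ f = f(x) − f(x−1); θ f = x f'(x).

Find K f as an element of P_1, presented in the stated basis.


Δ f = -(3/2)x^2 - (11/2)x - 29/6
E_{2} Δ f = -(3/2)x^2 - (23/2)x - 131/6
θ E_{2} Δ f = -3x^2 - (23/2)x
D (θ ∘ E_{2} ∘ Δ) f = -6x - 23/2

g(x) = -6x - 23/2


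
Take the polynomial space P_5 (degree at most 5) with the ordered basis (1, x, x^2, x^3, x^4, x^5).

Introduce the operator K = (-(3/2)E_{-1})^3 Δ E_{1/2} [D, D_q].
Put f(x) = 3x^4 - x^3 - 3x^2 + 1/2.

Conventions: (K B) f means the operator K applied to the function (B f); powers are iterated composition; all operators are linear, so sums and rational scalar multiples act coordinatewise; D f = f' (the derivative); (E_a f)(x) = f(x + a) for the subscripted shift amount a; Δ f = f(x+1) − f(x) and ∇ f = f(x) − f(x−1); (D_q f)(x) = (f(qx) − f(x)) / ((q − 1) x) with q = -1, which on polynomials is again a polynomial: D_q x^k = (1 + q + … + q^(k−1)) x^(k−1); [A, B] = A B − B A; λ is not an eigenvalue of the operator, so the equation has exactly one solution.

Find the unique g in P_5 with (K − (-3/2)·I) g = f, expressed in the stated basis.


the result is g(x) = 2x^4 - (2/3)x^3 - 2x^2 - 36x + 208/3

write g with unknown coordinates in the stated basis and equate coefficients in (K − (-3/2)·I) g = f
solving from the highest basis element down gives g = 2x^4 - (2/3)x^3 - 2x^2 - 36x + 208/3
check: K g = 54x - 207/2
so K g − (-3/2)·g = 3x^4 - x^3 - 3x^2 + 1/2 = f ✓


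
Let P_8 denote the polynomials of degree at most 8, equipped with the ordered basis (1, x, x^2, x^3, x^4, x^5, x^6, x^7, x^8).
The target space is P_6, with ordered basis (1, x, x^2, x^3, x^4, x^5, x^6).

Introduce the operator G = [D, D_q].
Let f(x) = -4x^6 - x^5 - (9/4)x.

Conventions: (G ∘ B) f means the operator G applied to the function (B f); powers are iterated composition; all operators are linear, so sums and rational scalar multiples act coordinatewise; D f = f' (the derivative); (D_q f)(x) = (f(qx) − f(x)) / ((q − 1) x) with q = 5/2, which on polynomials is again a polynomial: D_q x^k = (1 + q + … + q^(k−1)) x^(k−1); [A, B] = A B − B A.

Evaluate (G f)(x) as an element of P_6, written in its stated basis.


the result is g(x) = -(13563/8)x^4 - (1047/8)x^3

D_q f = -(5187/8)x^5 - (1031/16)x^4 - 9/4
D D_q f = -(25935/8)x^4 - (1031/4)x^3
D f = -24x^5 - 5x^4 - 9/4
D_q D f = -(3093/2)x^4 - (1015/8)x^3
[D, D_q] f = -(13563/8)x^4 - (1047/8)x^3


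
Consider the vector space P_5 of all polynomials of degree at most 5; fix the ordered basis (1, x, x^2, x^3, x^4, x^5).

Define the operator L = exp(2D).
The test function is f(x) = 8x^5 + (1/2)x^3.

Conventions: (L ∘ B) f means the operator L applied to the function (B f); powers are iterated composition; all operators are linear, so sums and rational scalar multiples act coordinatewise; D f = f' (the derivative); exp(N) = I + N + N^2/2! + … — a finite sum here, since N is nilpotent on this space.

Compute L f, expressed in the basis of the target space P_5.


g(x) = 8x^5 + 80x^4 + (641/2)x^3 + 643x^2 + 646x + 260

order-1 term: 80x^4 + 3x^2
order-2 term: 320x^3 + 6x
order-3 term: 640x^2 + 4
order-4 term: 640x
order-5 term: 256
the series for exp(2D) f terminates at order 5
exp(2D) f = 8x^5 + 80x^4 + (641/2)x^3 + 643x^2 + 646x + 260


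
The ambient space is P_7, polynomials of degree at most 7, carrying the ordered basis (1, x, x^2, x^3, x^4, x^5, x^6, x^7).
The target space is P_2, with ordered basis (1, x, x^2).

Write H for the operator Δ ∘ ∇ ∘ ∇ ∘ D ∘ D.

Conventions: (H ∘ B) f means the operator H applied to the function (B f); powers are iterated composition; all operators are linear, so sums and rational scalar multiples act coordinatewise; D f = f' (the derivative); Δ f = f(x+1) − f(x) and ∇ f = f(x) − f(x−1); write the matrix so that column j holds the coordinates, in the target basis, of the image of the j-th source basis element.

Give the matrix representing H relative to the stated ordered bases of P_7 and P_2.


the matrix is [[0, 0, 0, 0, 0, 120, -360, 1260]; [0, 0, 0, 0, 0, 0, 720, -2520]; [0, 0, 0, 0, 0, 0, 0, 2520]] (rows listed top to bottom)

image of 1: 0
image of x: 0
image of x^2: 0
image of x^3: 0
image of x^4: 0
image of x^5: 120
image of x^6: 720x - 360
image of x^7: 2520x^2 - 2520x + 1260
each image's coordinates form column j of the matrix


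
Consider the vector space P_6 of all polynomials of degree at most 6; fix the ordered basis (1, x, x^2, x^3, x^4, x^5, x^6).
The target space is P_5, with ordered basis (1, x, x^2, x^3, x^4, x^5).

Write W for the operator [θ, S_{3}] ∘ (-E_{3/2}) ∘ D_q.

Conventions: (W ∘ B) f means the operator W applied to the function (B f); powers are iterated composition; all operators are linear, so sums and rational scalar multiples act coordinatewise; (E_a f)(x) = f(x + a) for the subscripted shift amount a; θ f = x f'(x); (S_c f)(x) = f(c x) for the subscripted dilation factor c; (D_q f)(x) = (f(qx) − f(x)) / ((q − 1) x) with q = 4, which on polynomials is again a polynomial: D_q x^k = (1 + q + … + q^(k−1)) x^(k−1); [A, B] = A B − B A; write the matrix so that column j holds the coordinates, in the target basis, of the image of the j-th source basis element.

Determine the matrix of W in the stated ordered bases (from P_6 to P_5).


image of 1: 0
image of x: 0
image of x^2: 0
image of x^3: 0
image of x^4: 0
image of x^5: 0
image of x^6: 0
each image's coordinates form column j of the matrix

the matrix is [[0, 0, 0, 0, 0, 0, 0]; [0, 0, 0, 0, 0, 0, 0]; [0, 0, 0, 0, 0, 0, 0]; [0, 0, 0, 0, 0, 0, 0]; [0, 0, 0, 0, 0, 0, 0]; [0, 0, 0, 0, 0, 0, 0]] (rows listed top to bottom)


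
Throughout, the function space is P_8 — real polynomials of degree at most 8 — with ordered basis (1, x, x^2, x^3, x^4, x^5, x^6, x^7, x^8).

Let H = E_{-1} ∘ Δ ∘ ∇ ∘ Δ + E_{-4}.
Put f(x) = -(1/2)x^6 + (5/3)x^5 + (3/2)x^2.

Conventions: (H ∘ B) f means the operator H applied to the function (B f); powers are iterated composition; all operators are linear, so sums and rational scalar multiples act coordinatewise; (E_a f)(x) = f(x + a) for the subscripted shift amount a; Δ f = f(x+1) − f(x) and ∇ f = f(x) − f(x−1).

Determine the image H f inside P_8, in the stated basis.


Δ f = -3x^5 + (5/6)x^4 + (20/3)x^3 + (55/6)x^2 + (25/3)x + 8/3
∇ Δ f = -15x^4 + (100/3)x^3 - 15x^2 + (50/3)x + 2
Δ (∇ ∘ Δ) f = -60x^3 + 10x^2 + 10x + 20
E_{-1} Δ (∇ ∘ Δ) f = -60x^3 + 190x^2 - 190x + 80
E_{-4} f = -(1/2)x^6 + (41/3)x^5 - (460/3)x^4 + (2720/3)x^3 - (17911/6)x^2 + (15580/3)x - 11192/3
(E_{-1} ∘ Δ ∘ ∇ ∘ Δ + E_{-4}) f = -(1/2)x^6 + (41/3)x^5 - (460/3)x^4 + (2540/3)x^3 - (16771/6)x^2 + (15010/3)x - 10952/3

g(x) = -(1/2)x^6 + (41/3)x^5 - (460/3)x^4 + (2540/3)x^3 - (16771/6)x^2 + (15010/3)x - 10952/3


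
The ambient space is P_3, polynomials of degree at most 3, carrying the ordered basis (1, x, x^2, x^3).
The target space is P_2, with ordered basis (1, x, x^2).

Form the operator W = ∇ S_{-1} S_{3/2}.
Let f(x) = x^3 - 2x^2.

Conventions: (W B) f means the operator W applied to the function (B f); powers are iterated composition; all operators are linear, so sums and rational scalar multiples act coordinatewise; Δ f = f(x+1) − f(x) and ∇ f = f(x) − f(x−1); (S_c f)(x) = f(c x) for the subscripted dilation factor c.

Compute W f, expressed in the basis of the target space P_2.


g(x) = -(81/8)x^2 + (9/8)x + 9/8

S_{3/2} f = (27/8)x^3 - (9/2)x^2
S_{-1} S_{3/2} f = -(27/8)x^3 - (9/2)x^2
∇ S_{-1} S_{3/2} f = -(81/8)x^2 + (9/8)x + 9/8


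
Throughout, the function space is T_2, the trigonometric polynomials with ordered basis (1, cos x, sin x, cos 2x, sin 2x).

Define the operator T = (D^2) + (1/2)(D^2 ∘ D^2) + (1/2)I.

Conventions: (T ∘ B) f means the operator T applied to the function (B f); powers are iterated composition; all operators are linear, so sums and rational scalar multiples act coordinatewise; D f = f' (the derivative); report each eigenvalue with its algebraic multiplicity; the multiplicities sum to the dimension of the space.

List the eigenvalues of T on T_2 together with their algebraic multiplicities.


image of 1: 1/2
image of cos x: 0
image of sin x: 0
image of cos 2x: (9/2)cos 2x
image of sin 2x: (9/2)sin 2x
the matrix is diagonal; its diagonal is (1/2, 0, 0, 9/2, 9/2)
for a triangular matrix the eigenvalues are the diagonal entries, with algebraic multiplicity their repetition count

λ = 0 (multiplicity 2), λ = 1/2 (multiplicity 1), λ = 9/2 (multiplicity 2)


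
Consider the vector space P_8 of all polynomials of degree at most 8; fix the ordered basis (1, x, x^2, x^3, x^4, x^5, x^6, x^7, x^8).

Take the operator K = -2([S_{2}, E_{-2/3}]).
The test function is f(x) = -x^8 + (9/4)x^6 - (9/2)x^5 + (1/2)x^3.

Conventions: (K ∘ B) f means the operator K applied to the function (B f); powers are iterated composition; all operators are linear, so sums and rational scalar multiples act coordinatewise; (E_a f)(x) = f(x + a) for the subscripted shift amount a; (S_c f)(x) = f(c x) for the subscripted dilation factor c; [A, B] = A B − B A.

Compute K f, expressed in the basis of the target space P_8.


E_{-2/3} f = -x^8 + (16/3)x^7 - (367/36)x^6 + (167/54)x^5 + (1310/81)x^4 - (12373/486)x^3 + (12059/729)x^2 - (11126/2187)x + 3956/6561
S_{2} E_{-2/3} f = -256x^8 + (2048/3)x^7 - (5872/9)x^6 + (2672/27)x^5 + (20960/81)x^4 - (49492/243)x^3 + (48236/729)x^2 - (22252/2187)x + 3956/6561
S_{2} f = -256x^8 + 144x^6 - 144x^5 + 4x^3
E_{-2/3} S_{2} f = -256x^8 + (4096/3)x^7 - (27376/9)x^6 + (95248/27)x^5 - (170080/81)x^4 + (96844/243)x^3 + (157496/729)x^2 - (286064/2187)x + 134048/6561
[S_{2}, E_{-2/3}] f = -(2048/3)x^7 + (7168/3)x^6 - (92576/27)x^5 + (63680/27)x^4 - (146336/243)x^3 - (12140/81)x^2 + (263812/2187)x - 43364/2187
(-2([S_{2}, E_{-2/3}])) f = (4096/3)x^7 - (14336/3)x^6 + (185152/27)x^5 - (127360/27)x^4 + (292672/243)x^3 + (24280/81)x^2 - (527624/2187)x + 86728/2187

the image equals g(x) = (4096/3)x^7 - (14336/3)x^6 + (185152/27)x^5 - (127360/27)x^4 + (292672/243)x^3 + (24280/81)x^2 - (527624/2187)x + 86728/2187


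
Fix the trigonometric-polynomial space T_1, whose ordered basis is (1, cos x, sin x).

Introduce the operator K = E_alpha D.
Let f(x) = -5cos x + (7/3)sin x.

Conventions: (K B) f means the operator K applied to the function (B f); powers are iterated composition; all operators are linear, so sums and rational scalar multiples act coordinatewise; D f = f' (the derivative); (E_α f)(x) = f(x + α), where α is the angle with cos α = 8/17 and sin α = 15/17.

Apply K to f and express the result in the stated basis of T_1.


the image equals g(x) = (281/51)cos x + (5/17)sin x

D f = (7/3)cos x + 5sin x
E_alpha D f = (281/51)cos x + (5/17)sin x
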